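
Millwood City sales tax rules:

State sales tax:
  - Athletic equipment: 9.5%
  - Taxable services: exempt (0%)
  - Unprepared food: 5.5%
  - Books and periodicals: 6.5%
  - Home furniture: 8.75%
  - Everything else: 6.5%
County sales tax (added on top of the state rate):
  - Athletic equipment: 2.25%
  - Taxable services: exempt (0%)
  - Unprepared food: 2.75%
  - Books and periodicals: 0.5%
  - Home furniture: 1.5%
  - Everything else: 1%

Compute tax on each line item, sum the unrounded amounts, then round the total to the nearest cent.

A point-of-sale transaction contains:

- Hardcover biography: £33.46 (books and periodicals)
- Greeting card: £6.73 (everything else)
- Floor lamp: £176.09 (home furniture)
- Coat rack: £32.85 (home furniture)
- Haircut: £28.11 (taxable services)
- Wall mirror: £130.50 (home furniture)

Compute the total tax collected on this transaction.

Hardcover biography £33.46: books and periodicals → 6.5% + 0.5% county = 7% → £2.3422
Greeting card £6.73: everything else → 6.5% + 1% county = 7.5% → £0.50475
Floor lamp £176.09: home furniture → 8.75% + 1.5% county = 10.25% → £18.049225
Coat rack £32.85: home furniture → 8.75% + 1.5% county = 10.25% → £3.367125
Haircut £28.11: taxable services → 0% + 0% county = 0% → £0.00
Wall mirror £130.50: home furniture → 8.75% + 1.5% county = 10.25% → £13.37625
Unrounded tax sum = £37.63955 → £37.64

£37.64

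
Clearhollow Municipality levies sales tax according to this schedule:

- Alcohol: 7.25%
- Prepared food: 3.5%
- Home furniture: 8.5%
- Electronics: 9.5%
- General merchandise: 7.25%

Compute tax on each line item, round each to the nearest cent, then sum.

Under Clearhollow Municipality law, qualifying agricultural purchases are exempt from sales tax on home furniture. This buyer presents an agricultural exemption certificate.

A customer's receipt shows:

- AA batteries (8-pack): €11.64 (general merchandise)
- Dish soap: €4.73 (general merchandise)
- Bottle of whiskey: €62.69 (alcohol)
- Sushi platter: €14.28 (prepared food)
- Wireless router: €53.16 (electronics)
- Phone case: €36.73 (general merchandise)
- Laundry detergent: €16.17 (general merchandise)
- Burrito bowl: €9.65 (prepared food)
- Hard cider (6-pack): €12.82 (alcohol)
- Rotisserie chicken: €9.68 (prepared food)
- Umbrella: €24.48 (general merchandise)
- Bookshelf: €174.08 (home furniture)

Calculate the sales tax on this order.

AA batteries (8-pack) €11.64: general merchandise → 7.25% → €0.84
Dish soap €4.73: general merchandise → 7.25% → €0.34
Bottle of whiskey €62.69: alcohol → 7.25% → €4.55
Sushi platter €14.28: prepared food → 3.5% → €0.50
Wireless router €53.16: electronics → 9.5% → €5.05
Phone case €36.73: general merchandise → 7.25% → €2.66
Laundry detergent €16.17: general merchandise → 7.25% → €1.17
Burrito bowl €9.65: prepared food → 3.5% → €0.34
Hard cider (6-pack) €12.82: alcohol → 7.25% → €0.93
Rotisserie chicken €9.68: prepared food → 3.5% → €0.34
Umbrella €24.48: general merchandise → 7.25% → €1.77
Bookshelf €174.08: home furniture, buyer-exempt → 0% → €0.00
Total tax = €0.84 + €0.34 + €4.55 + €0.50 + €5.05 + €2.66 + €1.17 + €0.34 + €0.93 + €0.34 + €1.77 = €18.49

€18.49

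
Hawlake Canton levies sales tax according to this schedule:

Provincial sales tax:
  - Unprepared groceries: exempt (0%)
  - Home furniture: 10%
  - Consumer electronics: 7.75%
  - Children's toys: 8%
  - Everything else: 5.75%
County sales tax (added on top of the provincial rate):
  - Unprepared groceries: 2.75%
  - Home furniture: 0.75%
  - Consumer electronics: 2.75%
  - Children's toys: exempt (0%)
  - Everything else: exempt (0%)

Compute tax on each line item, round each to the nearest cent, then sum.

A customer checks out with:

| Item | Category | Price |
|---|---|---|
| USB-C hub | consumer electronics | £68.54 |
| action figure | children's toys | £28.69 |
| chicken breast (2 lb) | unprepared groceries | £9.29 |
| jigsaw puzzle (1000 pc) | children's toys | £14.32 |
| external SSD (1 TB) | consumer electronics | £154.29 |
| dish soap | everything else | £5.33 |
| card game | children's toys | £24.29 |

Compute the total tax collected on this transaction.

USB-C hub £68.54: consumer electronics → 7.75% + 2.75% county = 10.5% → £7.20
Action figure £28.69: children's toys → 8% + 0% county = 8% → £2.30
Chicken breast (2 lb) £9.29: unprepared groceries → 0% + 2.75% county = 2.75% → £0.26
Jigsaw puzzle (1000 pc) £14.32: children's toys → 8% + 0% county = 8% → £1.15
External SSD (1 TB) £154.29: consumer electronics → 7.75% + 2.75% county = 10.5% → £16.20
Dish soap £5.33: everything else → 5.75% + 0% county = 5.75% → £0.31
Card game £24.29: children's toys → 8% + 0% county = 8% → £1.94
Total tax = £7.20 + £2.30 + £0.26 + £1.15 + £16.20 + £0.31 + £1.94 = £29.36

£29.36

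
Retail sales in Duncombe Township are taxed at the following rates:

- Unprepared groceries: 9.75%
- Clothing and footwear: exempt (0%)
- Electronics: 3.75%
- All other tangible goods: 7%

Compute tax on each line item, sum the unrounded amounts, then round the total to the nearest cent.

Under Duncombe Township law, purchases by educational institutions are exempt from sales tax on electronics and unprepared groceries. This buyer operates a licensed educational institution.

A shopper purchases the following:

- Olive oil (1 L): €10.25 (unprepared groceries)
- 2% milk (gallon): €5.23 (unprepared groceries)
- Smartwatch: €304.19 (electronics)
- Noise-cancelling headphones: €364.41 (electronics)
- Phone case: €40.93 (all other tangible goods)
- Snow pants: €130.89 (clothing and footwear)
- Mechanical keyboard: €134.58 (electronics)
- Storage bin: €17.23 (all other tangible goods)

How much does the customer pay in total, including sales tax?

€1011.78

Olive oil (1 L) €10.25: unprepared groceries, buyer-exempt → 0% → €0.00
2% milk (gallon) €5.23: unprepared groceries, buyer-exempt → 0% → €0.00
Smartwatch €304.19: electronics, buyer-exempt → 0% → €0.00
Noise-cancelling headphones €364.41: electronics, buyer-exempt → 0% → €0.00
Phone case €40.93: all other tangible goods → 7% → €2.8651
Snow pants €130.89: clothing and footwear → 0% → €0.00
Mechanical keyboard €134.58: electronics, buyer-exempt → 0% → €0.00
Storage bin €17.23: all other tangible goods → 7% → €1.2061
Subtotal = €1007.71; unrounded tax = €4.0712 → €4.07; total due = €1011.78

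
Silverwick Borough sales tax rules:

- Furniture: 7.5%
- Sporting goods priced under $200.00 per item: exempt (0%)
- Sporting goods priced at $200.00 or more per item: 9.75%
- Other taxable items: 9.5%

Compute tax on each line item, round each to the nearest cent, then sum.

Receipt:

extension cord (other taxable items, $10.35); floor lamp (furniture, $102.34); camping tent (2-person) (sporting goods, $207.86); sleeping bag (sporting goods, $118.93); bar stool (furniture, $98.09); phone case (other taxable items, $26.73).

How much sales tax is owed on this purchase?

Extension cord $10.35: other taxable items → 9.5% → $0.98
Floor lamp $102.34: furniture → 7.5% → $7.68
Camping tent (2-person) $207.86: sporting goods, $200.00 or more → 9.75% → $20.27
Sleeping bag $118.93: sporting goods, under $200.00 → 0% → $0.00
Bar stool $98.09: furniture → 7.5% → $7.36
Phone case $26.73: other taxable items → 9.5% → $2.54
Total tax = $0.98 + $7.68 + $20.27 + $7.36 + $2.54 = $38.83

$38.83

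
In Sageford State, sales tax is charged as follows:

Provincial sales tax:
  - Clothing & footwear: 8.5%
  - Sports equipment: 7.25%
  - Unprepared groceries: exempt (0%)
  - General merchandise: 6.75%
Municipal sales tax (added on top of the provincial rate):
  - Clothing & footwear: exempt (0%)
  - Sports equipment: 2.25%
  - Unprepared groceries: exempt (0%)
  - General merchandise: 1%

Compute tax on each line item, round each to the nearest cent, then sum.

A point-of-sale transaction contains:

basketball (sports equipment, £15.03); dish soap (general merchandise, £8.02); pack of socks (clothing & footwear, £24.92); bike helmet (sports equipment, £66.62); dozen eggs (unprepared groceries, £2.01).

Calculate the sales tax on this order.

£10.50

Basketball £15.03: sports equipment → 7.25% + 2.25% municipal = 9.5% → £1.43
Dish soap £8.02: general merchandise → 6.75% + 1% municipal = 7.75% → £0.62
Pack of socks £24.92: clothing & footwear → 8.5% + 0% municipal = 8.5% → £2.12
Bike helmet £66.62: sports equipment → 7.25% + 2.25% municipal = 9.5% → £6.33
Dozen eggs £2.01: unprepared groceries → 0% + 0% municipal = 0% → £0.00
Total tax = £1.43 + £0.62 + £2.12 + £6.33 = £10.50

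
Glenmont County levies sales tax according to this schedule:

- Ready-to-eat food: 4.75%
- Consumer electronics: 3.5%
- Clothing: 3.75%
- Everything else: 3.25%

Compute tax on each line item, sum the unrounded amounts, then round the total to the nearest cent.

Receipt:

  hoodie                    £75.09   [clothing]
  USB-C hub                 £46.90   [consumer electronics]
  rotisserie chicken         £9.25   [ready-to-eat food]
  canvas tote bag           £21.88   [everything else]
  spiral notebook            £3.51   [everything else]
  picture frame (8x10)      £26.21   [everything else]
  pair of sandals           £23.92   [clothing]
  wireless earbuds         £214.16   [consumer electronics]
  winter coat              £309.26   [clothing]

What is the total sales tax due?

Hoodie £75.09: clothing → 3.75% → £2.815875
USB-C hub £46.90: consumer electronics → 3.5% → £1.6415
Rotisserie chicken £9.25: ready-to-eat food → 4.75% → £0.439375
Canvas tote bag £21.88: everything else → 3.25% → £0.7111
Spiral notebook £3.51: everything else → 3.25% → £0.114075
Picture frame (8x10) £26.21: everything else → 3.25% → £0.851825
Pair of sandals £23.92: clothing → 3.75% → £0.897
Wireless earbuds £214.16: consumer electronics → 3.5% → £7.4956
Winter coat £309.26: clothing → 3.75% → £11.59725
Unrounded tax sum = £26.5636 → £26.56

£26.56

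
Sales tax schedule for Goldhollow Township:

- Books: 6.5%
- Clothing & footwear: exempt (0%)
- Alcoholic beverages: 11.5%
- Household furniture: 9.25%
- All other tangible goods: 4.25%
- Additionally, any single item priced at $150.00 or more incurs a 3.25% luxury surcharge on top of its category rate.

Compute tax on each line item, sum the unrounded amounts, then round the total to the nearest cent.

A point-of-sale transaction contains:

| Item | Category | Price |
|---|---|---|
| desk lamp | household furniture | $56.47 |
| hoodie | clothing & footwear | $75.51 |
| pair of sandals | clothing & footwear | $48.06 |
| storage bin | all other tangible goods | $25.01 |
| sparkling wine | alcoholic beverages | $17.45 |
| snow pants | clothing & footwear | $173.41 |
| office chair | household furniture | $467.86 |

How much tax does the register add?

Desk lamp $56.47: household furniture → 9.25% → $5.223475
Hoodie $75.51: clothing & footwear → 0% → $0.00
Pair of sandals $48.06: clothing & footwear → 0% → $0.00
Storage bin $25.01: all other tangible goods → 4.25% → $1.062925
Sparkling wine $17.45: alcoholic beverages → 11.5% → $2.00675
Snow pants $173.41: clothing & footwear → 0% + 3.25% surcharge = 3.25% → $5.635825
Office chair $467.86: household furniture → 9.25% + 3.25% surcharge = 12.5% → $58.4825
Unrounded tax sum = $72.411475 → $72.41

$72.41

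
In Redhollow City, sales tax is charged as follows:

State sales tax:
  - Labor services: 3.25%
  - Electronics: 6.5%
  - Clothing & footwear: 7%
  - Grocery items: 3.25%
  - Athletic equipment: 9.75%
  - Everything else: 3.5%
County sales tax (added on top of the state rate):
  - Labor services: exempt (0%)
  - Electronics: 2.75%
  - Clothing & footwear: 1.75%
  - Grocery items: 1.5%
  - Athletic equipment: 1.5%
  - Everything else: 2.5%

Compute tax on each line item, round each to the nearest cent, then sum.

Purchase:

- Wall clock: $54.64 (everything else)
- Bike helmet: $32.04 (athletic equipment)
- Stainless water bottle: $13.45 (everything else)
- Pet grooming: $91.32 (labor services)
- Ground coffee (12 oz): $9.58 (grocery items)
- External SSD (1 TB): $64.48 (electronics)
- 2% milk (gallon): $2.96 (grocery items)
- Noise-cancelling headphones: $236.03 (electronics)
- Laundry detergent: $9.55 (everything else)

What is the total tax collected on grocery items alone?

$0.60

Ground coffee (12 oz) $9.58: grocery items → 3.25% + 1.5% county = 4.75% → $0.46
2% milk (gallon) $2.96: grocery items → 3.25% + 1.5% county = 4.75% → $0.14
Tax on grocery items = $0.46 + $0.14 = $0.60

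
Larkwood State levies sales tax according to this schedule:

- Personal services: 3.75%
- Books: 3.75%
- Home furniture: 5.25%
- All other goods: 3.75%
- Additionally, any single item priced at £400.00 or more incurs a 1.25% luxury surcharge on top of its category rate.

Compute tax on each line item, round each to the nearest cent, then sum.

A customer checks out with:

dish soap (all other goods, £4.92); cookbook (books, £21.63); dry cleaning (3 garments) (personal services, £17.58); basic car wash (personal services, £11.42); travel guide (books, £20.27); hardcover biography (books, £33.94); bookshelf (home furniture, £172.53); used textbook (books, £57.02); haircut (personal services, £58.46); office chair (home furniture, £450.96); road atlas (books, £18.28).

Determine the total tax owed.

Dish soap £4.92: all other goods → 3.75% → £0.18
Cookbook £21.63: books → 3.75% → £0.81
Dry cleaning (3 garments) £17.58: personal services → 3.75% → £0.66
Basic car wash £11.42: personal services → 3.75% → £0.43
Travel guide £20.27: books → 3.75% → £0.76
Hardcover biography £33.94: books → 3.75% → £1.27
Bookshelf £172.53: home furniture → 5.25% → £9.06
Used textbook £57.02: books → 3.75% → £2.14
Haircut £58.46: personal services → 3.75% → £2.19
Office chair £450.96: home furniture → 5.25% + 1.25% surcharge = 6.5% → £29.31
Road atlas £18.28: books → 3.75% → £0.69
Total tax = £0.18 + £0.81 + £0.66 + £0.43 + £0.76 + £1.27 + £9.06 + £2.14 + £2.19 + £29.31 + £0.69 = £47.50

£47.50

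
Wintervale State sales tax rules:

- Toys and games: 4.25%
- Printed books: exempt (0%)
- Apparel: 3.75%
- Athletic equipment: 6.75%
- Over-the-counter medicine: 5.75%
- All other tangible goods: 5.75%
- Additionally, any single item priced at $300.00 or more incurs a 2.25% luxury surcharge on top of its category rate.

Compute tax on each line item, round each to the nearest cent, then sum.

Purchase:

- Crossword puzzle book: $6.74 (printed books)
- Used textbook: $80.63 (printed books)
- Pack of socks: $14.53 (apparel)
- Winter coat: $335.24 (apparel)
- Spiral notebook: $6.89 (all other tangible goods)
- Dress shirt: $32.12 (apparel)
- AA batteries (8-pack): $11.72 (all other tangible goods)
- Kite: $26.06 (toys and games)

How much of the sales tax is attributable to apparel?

$21.85

Pack of socks $14.53: apparel → 3.75% → $0.54
Winter coat $335.24: apparel → 3.75% + 2.25% surcharge = 6% → $20.11
Dress shirt $32.12: apparel → 3.75% → $1.20
Tax on apparel = $0.54 + $20.11 + $1.20 = $21.85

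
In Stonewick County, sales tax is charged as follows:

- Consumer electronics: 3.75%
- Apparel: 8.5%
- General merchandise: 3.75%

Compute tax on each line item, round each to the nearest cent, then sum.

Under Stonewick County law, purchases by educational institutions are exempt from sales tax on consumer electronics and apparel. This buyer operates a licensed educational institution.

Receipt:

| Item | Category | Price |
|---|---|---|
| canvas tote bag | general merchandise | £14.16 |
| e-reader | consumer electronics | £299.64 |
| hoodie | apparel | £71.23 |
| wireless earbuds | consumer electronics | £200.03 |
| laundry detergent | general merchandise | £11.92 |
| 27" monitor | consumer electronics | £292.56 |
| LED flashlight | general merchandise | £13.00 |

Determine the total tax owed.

Canvas tote bag £14.16: general merchandise → 3.75% → £0.53
E-reader £299.64: consumer electronics, buyer-exempt → 0% → £0.00
Hoodie £71.23: apparel, buyer-exempt → 0% → £0.00
Wireless earbuds £200.03: consumer electronics, buyer-exempt → 0% → £0.00
Laundry detergent £11.92: general merchandise → 3.75% → £0.45
27" monitor £292.56: consumer electronics, buyer-exempt → 0% → £0.00
LED flashlight £13.00: general merchandise → 3.75% → £0.49
Total tax = £0.53 + £0.45 + £0.49 = £1.47

£1.47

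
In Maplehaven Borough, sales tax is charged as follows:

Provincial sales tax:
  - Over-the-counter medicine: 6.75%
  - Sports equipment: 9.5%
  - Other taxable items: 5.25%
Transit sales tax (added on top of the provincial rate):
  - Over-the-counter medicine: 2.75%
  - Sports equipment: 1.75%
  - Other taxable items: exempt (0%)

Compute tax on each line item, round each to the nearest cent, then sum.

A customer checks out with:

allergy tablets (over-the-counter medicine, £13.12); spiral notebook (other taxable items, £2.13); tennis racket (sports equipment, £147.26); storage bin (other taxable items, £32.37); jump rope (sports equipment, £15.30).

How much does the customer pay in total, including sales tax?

Allergy tablets £13.12: over-the-counter medicine → 6.75% + 2.75% transit = 9.5% → £1.25
Spiral notebook £2.13: other taxable items → 5.25% + 0% transit = 5.25% → £0.11
Tennis racket £147.26: sports equipment → 9.5% + 1.75% transit = 11.25% → £16.57
Storage bin £32.37: other taxable items → 5.25% + 0% transit = 5.25% → £1.70
Jump rope £15.30: sports equipment → 9.5% + 1.75% transit = 11.25% → £1.72
Subtotal = £210.18; tax = £21.35; total due = £231.53

£231.53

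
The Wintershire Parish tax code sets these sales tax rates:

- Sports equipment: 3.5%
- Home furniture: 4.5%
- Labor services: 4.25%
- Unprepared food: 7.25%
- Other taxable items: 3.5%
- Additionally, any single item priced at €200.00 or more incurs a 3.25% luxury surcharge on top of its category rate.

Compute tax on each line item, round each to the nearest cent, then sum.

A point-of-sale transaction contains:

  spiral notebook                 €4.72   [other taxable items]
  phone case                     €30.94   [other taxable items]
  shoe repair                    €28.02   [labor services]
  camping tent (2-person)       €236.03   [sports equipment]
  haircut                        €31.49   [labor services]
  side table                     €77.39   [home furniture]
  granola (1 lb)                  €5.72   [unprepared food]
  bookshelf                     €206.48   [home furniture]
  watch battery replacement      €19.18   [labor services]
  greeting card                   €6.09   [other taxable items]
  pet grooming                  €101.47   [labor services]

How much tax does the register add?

Spiral notebook €4.72: other taxable items → 3.5% → €0.17
Phone case €30.94: other taxable items → 3.5% → €1.08
Shoe repair €28.02: labor services → 4.25% → €1.19
Camping tent (2-person) €236.03: sports equipment → 3.5% + 3.25% surcharge = 6.75% → €15.93
Haircut €31.49: labor services → 4.25% → €1.34
Side table €77.39: home furniture → 4.5% → €3.48
Granola (1 lb) €5.72: unprepared food → 7.25% → €0.41
Bookshelf €206.48: home furniture → 4.5% + 3.25% surcharge = 7.75% → €16.00
Watch battery replacement €19.18: labor services → 4.25% → €0.82
Greeting card €6.09: other taxable items → 3.5% → €0.21
Pet grooming €101.47: labor services → 4.25% → €4.31
Total tax = €0.17 + €1.08 + €1.19 + €15.93 + €1.34 + €3.48 + €0.41 + €16.00 + €0.82 + €0.21 + €4.31 = €44.94

€44.94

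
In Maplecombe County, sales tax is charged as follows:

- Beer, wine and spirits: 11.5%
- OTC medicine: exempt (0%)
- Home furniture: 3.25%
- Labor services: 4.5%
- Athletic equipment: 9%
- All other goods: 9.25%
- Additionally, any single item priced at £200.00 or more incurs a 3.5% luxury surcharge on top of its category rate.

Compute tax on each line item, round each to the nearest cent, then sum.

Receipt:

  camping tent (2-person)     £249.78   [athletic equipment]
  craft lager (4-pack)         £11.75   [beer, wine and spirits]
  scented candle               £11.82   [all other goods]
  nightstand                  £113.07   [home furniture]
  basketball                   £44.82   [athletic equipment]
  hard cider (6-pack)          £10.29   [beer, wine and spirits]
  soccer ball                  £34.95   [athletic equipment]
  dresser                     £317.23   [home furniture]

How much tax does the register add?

£67.10

Camping tent (2-person) £249.78: athletic equipment → 9% + 3.5% surcharge = 12.5% → £31.22
Craft lager (4-pack) £11.75: beer, wine and spirits → 11.5% → £1.35
Scented candle £11.82: all other goods → 9.25% → £1.09
Nightstand £113.07: home furniture → 3.25% → £3.67
Basketball £44.82: athletic equipment → 9% → £4.03
Hard cider (6-pack) £10.29: beer, wine and spirits → 11.5% → £1.18
Soccer ball £34.95: athletic equipment → 9% → £3.15
Dresser £317.23: home furniture → 3.25% + 3.5% surcharge = 6.75% → £21.41
Total tax = £31.22 + £1.35 + £1.09 + £3.67 + £4.03 + £1.18 + £3.15 + £21.41 = £67.10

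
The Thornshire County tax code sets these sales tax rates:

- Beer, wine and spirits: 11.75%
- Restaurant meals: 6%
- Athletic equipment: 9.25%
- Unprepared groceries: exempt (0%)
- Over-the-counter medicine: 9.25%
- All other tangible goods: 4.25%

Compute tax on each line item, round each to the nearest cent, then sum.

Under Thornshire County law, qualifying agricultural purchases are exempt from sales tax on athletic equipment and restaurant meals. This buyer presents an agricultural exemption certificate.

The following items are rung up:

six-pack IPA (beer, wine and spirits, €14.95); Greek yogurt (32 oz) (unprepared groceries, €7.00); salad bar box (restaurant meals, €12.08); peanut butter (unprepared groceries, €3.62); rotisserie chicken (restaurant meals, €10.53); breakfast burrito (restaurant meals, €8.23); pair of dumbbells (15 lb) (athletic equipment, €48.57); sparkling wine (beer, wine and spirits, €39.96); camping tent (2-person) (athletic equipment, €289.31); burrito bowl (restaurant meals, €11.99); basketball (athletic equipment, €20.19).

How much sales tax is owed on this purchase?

€6.46

Six-pack IPA €14.95: beer, wine and spirits → 11.75% → €1.76
Greek yogurt (32 oz) €7.00: unprepared groceries → 0% → €0.00
Salad bar box €12.08: restaurant meals, buyer-exempt → 0% → €0.00
Peanut butter €3.62: unprepared groceries → 0% → €0.00
Rotisserie chicken €10.53: restaurant meals, buyer-exempt → 0% → €0.00
Breakfast burrito €8.23: restaurant meals, buyer-exempt → 0% → €0.00
Pair of dumbbells (15 lb) €48.57: athletic equipment, buyer-exempt → 0% → €0.00
Sparkling wine €39.96: beer, wine and spirits → 11.75% → €4.70
Camping tent (2-person) €289.31: athletic equipment, buyer-exempt → 0% → €0.00
Burrito bowl €11.99: restaurant meals, buyer-exempt → 0% → €0.00
Basketball €20.19: athletic equipment, buyer-exempt → 0% → €0.00
Total tax = €1.76 + €4.70 = €6.46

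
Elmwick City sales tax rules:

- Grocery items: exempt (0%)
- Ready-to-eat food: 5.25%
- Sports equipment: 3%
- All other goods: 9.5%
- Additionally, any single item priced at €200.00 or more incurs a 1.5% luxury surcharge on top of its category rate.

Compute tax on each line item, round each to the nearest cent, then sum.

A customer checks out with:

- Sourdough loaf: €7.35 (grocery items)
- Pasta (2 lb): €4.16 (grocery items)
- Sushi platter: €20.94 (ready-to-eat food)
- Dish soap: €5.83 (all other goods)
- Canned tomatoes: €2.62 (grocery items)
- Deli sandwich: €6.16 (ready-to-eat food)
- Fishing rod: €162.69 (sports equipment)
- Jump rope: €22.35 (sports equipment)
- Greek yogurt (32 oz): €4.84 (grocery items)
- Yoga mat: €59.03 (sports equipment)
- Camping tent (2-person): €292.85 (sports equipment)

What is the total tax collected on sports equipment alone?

€20.50

Fishing rod €162.69: sports equipment → 3% → €4.88
Jump rope €22.35: sports equipment → 3% → €0.67
Yoga mat €59.03: sports equipment → 3% → €1.77
Camping tent (2-person) €292.85: sports equipment → 3% + 1.5% surcharge = 4.5% → €13.18
Tax on sports equipment = €4.88 + €0.67 + €1.77 + €13.18 = €20.50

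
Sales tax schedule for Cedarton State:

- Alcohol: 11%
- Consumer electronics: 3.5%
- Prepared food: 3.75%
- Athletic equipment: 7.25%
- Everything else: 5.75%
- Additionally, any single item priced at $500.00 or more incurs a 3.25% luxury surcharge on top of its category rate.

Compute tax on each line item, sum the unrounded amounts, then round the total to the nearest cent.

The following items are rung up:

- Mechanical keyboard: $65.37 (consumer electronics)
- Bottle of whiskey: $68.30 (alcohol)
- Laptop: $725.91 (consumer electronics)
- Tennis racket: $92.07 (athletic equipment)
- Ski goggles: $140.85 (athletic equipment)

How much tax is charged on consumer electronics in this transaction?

$51.29

Mechanical keyboard $65.37: consumer electronics → 3.5% → $2.28795
Laptop $725.91: consumer electronics → 3.5% + 3.25% surcharge = 6.75% → $48.998925
Tax on consumer electronics: unrounded sum = $51.286875 → $51.29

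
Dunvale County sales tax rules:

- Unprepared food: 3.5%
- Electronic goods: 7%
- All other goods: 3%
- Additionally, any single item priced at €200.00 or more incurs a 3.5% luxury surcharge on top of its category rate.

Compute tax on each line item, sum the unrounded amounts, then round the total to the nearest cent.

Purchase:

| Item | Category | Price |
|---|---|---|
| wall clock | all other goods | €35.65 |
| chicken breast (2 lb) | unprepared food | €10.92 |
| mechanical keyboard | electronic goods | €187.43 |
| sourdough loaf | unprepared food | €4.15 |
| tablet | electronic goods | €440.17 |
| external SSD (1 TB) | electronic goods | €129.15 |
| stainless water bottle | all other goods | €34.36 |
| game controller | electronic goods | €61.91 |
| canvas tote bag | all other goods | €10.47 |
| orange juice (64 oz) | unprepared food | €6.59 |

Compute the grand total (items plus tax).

Wall clock €35.65: all other goods → 3% → €1.0695
Chicken breast (2 lb) €10.92: unprepared food → 3.5% → €0.3822
Mechanical keyboard €187.43: electronic goods → 7% → €13.1201
Sourdough loaf €4.15: unprepared food → 3.5% → €0.14525
Tablet €440.17: electronic goods → 7% + 3.5% surcharge = 10.5% → €46.21785
External SSD (1 TB) €129.15: electronic goods → 7% → €9.0405
Stainless water bottle €34.36: all other goods → 3% → €1.0308
Game controller €61.91: electronic goods → 7% → €4.3337
Canvas tote bag €10.47: all other goods → 3% → €0.3141
Orange juice (64 oz) €6.59: unprepared food → 3.5% → €0.23065
Subtotal = €920.80; unrounded tax = €75.88465 → €75.88; total due = €996.68

€996.68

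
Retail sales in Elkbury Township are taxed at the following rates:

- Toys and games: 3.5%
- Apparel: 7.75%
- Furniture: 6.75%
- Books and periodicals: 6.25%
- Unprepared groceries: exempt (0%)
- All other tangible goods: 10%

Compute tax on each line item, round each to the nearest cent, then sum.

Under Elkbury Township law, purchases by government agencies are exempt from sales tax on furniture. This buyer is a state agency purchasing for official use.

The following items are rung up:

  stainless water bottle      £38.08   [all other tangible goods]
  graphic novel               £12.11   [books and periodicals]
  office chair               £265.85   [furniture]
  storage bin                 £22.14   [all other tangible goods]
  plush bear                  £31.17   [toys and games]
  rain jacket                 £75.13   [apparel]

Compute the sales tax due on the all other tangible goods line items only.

Stainless water bottle £38.08: all other tangible goods → 10% → £3.81
Storage bin £22.14: all other tangible goods → 10% → £2.21
Tax on all other tangible goods = £3.81 + £2.21 = £6.02

£6.02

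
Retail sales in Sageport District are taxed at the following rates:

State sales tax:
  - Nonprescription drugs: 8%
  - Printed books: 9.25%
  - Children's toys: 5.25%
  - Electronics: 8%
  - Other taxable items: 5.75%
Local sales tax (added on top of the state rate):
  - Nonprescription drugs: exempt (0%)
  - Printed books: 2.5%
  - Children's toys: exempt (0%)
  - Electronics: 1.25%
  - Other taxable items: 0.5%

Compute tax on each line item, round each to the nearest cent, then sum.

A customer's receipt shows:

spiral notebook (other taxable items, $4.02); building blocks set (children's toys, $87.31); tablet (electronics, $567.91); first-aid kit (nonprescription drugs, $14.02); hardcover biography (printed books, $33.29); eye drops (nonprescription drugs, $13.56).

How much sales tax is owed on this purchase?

Spiral notebook $4.02: other taxable items → 5.75% + 0.5% local = 6.25% → $0.25
Building blocks set $87.31: children's toys → 5.25% + 0% local = 5.25% → $4.58
Tablet $567.91: electronics → 8% + 1.25% local = 9.25% → $52.53
First-aid kit $14.02: nonprescription drugs → 8% + 0% local = 8% → $1.12
Hardcover biography $33.29: printed books → 9.25% + 2.5% local = 11.75% → $3.91
Eye drops $13.56: nonprescription drugs → 8% + 0% local = 8% → $1.08
Total tax = $0.25 + $4.58 + $52.53 + $1.12 + $3.91 + $1.08 = $63.47

$63.47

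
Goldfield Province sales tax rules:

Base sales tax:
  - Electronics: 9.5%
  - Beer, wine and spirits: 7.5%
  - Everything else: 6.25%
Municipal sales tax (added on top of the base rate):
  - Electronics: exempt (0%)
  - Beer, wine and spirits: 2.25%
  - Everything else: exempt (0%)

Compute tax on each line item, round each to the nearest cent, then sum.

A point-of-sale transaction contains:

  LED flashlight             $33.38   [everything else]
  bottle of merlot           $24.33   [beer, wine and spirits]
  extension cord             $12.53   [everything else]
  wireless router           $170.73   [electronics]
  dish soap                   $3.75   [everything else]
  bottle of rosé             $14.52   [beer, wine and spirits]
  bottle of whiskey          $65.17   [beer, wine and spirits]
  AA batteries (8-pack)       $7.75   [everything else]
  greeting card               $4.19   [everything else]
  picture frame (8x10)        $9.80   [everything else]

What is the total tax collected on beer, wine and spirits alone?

Bottle of merlot $24.33: beer, wine and spirits → 7.5% + 2.25% municipal = 9.75% → $2.37
Bottle of rosé $14.52: beer, wine and spirits → 7.5% + 2.25% municipal = 9.75% → $1.42
Bottle of whiskey $65.17: beer, wine and spirits → 7.5% + 2.25% municipal = 9.75% → $6.35
Tax on beer, wine and spirits = $2.37 + $1.42 + $6.35 = $10.14

$10.14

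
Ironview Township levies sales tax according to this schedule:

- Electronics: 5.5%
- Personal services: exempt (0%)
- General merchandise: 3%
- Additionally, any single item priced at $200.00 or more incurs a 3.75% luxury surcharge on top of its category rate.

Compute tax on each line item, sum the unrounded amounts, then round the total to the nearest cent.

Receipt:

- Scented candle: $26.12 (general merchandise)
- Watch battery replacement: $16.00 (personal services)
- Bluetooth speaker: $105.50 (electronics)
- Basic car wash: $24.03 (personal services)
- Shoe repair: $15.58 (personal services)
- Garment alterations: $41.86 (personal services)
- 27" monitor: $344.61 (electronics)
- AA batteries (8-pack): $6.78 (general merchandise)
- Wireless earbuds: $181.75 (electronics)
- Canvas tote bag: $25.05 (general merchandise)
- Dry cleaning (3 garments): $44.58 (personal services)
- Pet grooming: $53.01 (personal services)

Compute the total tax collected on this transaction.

Scented candle $26.12: general merchandise → 3% → $0.7836
Watch battery replacement $16.00: personal services → 0% → $0.00
Bluetooth speaker $105.50: electronics → 5.5% → $5.8025
Basic car wash $24.03: personal services → 0% → $0.00
Shoe repair $15.58: personal services → 0% → $0.00
Garment alterations $41.86: personal services → 0% → $0.00
27" monitor $344.61: electronics → 5.5% + 3.75% surcharge = 9.25% → $31.876425
AA batteries (8-pack) $6.78: general merchandise → 3% → $0.2034
Wireless earbuds $181.75: electronics → 5.5% → $9.99625
Canvas tote bag $25.05: general merchandise → 3% → $0.7515
Dry cleaning (3 garments) $44.58: personal services → 0% → $0.00
Pet grooming $53.01: personal services → 0% → $0.00
Unrounded tax sum = $49.413675 → $49.41

$49.41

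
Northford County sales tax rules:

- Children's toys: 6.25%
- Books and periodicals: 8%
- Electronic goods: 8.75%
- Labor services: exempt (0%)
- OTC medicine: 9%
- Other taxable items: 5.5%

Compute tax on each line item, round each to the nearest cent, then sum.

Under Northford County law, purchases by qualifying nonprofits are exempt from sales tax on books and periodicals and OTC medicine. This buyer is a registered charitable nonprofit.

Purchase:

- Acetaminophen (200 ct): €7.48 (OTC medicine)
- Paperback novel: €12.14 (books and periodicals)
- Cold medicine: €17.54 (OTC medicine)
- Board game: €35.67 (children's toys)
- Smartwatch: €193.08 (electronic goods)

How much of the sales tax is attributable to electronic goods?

Smartwatch €193.08: electronic goods → 8.75% → €16.89
Tax on electronic goods = €16.89

€16.89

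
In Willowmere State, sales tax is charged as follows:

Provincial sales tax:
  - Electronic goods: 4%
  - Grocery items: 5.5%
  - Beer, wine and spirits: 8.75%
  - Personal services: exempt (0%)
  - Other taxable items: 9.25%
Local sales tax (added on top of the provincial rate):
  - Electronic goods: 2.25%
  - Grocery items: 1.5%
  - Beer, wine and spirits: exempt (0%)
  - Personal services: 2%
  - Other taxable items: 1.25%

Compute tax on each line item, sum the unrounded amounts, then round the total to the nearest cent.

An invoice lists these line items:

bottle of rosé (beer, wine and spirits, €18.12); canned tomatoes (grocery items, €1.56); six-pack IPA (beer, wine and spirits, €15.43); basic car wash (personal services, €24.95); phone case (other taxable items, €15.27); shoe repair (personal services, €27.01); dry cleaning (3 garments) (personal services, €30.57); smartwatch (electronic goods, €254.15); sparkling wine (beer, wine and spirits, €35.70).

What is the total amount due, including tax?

€448.07

Bottle of rosé €18.12: beer, wine and spirits → 8.75% + 0% local = 8.75% → €1.5855
Canned tomatoes €1.56: grocery items → 5.5% + 1.5% local = 7% → €0.1092
Six-pack IPA €15.43: beer, wine and spirits → 8.75% + 0% local = 8.75% → €1.350125
Basic car wash €24.95: personal services → 0% + 2% local = 2% → €0.499
Phone case €15.27: other taxable items → 9.25% + 1.25% local = 10.5% → €1.60335
Shoe repair €27.01: personal services → 0% + 2% local = 2% → €0.5402
Dry cleaning (3 garments) €30.57: personal services → 0% + 2% local = 2% → €0.6114
Smartwatch €254.15: electronic goods → 4% + 2.25% local = 6.25% → €15.884375
Sparkling wine €35.70: beer, wine and spirits → 8.75% + 0% local = 8.75% → €3.12375
Subtotal = €422.76; unrounded tax = €25.3069 → €25.31; total due = €448.07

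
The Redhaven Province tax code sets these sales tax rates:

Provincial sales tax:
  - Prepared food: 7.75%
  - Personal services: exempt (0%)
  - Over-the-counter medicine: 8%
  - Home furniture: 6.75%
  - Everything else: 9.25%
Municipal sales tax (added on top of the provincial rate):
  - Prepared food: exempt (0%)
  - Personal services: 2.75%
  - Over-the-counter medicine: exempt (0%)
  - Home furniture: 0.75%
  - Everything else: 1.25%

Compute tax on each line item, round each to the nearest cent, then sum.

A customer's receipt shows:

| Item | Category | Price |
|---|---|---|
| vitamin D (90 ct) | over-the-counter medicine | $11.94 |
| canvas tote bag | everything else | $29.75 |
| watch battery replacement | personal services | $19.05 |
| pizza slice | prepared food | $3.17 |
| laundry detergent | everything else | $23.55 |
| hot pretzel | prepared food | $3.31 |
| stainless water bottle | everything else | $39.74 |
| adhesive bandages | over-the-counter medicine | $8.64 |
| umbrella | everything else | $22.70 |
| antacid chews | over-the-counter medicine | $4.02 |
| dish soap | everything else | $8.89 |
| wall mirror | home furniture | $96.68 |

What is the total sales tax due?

Vitamin D (90 ct) $11.94: over-the-counter medicine → 8% + 0% municipal = 8% → $0.96
Canvas tote bag $29.75: everything else → 9.25% + 1.25% municipal = 10.5% → $3.12
Watch battery replacement $19.05: personal services → 0% + 2.75% municipal = 2.75% → $0.52
Pizza slice $3.17: prepared food → 7.75% + 0% municipal = 7.75% → $0.25
Laundry detergent $23.55: everything else → 9.25% + 1.25% municipal = 10.5% → $2.47
Hot pretzel $3.31: prepared food → 7.75% + 0% municipal = 7.75% → $0.26
Stainless water bottle $39.74: everything else → 9.25% + 1.25% municipal = 10.5% → $4.17
Adhesive bandages $8.64: over-the-counter medicine → 8% + 0% municipal = 8% → $0.69
Umbrella $22.70: everything else → 9.25% + 1.25% municipal = 10.5% → $2.38
Antacid chews $4.02: over-the-counter medicine → 8% + 0% municipal = 8% → $0.32
Dish soap $8.89: everything else → 9.25% + 1.25% municipal = 10.5% → $0.93
Wall mirror $96.68: home furniture → 6.75% + 0.75% municipal = 7.5% → $7.25
Total tax = $0.96 + $3.12 + $0.52 + $0.25 + $2.47 + $0.26 + $4.17 + $0.69 + $2.38 + $0.32 + $0.93 + $7.25 = $23.32

$23.32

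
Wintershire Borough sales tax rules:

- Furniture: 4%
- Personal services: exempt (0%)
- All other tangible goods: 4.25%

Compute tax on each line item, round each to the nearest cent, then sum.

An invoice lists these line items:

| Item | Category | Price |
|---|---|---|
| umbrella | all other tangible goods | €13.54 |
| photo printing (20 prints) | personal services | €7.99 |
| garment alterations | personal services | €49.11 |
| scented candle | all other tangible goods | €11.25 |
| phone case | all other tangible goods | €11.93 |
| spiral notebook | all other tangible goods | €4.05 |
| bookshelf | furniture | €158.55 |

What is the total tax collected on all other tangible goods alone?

Umbrella €13.54: all other tangible goods → 4.25% → €0.58
Scented candle €11.25: all other tangible goods → 4.25% → €0.48
Phone case €11.93: all other tangible goods → 4.25% → €0.51
Spiral notebook €4.05: all other tangible goods → 4.25% → €0.17
Tax on all other tangible goods = €0.58 + €0.48 + €0.51 + €0.17 = €1.74

€1.74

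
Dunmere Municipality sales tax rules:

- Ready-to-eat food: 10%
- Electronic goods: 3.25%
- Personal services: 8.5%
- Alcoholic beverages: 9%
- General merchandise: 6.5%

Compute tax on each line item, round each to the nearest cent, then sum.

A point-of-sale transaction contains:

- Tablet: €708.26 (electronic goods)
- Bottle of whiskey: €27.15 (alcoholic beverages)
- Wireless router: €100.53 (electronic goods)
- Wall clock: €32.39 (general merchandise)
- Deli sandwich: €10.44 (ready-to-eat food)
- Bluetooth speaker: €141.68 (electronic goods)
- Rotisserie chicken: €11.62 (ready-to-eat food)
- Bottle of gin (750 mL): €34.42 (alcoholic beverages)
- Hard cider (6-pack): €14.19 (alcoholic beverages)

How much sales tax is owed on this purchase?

€42.02

Tablet €708.26: electronic goods → 3.25% → €23.02
Bottle of whiskey €27.15: alcoholic beverages → 9% → €2.44
Wireless router €100.53: electronic goods → 3.25% → €3.27
Wall clock €32.39: general merchandise → 6.5% → €2.11
Deli sandwich €10.44: ready-to-eat food → 10% → €1.04
Bluetooth speaker €141.68: electronic goods → 3.25% → €4.60
Rotisserie chicken €11.62: ready-to-eat food → 10% → €1.16
Bottle of gin (750 mL) €34.42: alcoholic beverages → 9% → €3.10
Hard cider (6-pack) €14.19: alcoholic beverages → 9% → €1.28
Total tax = €23.02 + €2.44 + €3.27 + €2.11 + €1.04 + €4.60 + €1.16 + €3.10 + €1.28 = €42.02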